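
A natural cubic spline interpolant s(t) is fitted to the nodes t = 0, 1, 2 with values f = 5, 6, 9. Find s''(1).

3

Let m_i = s''(x_i). Step sizes h_i = 1, 1; slopes of the chords Δ_i = (y_(i+1) - y_i)/h_i = 1, 3.
  1·m_0 + 4·m_1 + 1·m_2 = 6(Δ_1 - Δ_0) = 12
Natural end conditions: m_0 = m_2 = 0.
Solving: m_0 = 0, m_1 = 3, m_2 = 0.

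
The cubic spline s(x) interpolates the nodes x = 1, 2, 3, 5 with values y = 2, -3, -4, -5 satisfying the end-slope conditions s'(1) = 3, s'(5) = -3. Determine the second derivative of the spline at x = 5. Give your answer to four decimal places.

-3.4091

With M_i denoting the second derivative at x_i, h_i = 1, 1, 2, and Δ_i = (y_(i+1) − y_i)/h_i = -5, -1, -1/2:
  1·M_0 + 4·M_1 + 1·M_2 = 6(Δ_1 - Δ_0) = 24
  1·M_1 + 6·M_2 + 2·M_3 = 6(Δ_2 - Δ_1) = 3
Clamped end conditions give two more equations: 2h_0·M_0 + h_0·M_1 = 6(Δ_0 - s'(1)) = -48 and h_2·M_2 + 2h_2·M_3 = 6(s'(5) - Δ_2) = -15.
Forward elimination and back-substitution give M_0 = -681/22, M_1 = 153/11, M_2 = -15/22, M_3 = -75/22.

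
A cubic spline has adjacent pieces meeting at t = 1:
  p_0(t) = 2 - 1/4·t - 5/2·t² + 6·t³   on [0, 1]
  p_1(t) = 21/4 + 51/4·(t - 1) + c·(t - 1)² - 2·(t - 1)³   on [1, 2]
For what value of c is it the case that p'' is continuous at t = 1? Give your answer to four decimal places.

15.5000

p_0''(t) = -5 + 36·t, so p_0''(1) = 31. On the right, p_1''(1) = 2c, so c = 31/2.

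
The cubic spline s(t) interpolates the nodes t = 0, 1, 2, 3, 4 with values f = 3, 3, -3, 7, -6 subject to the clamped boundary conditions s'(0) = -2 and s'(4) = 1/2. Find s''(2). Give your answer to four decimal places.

Write σ_i for s''(x_i). With h_i = 1, 1, 1, 1 and divided differences Δ_i = 0, -6, 10, -13, the continuity of s' gives the tridiagonal system
  1·σ_0 + 4·σ_1 + 1·σ_2 = 6(Δ_1 - Δ_0) = -36
  1·σ_1 + 4·σ_2 + 1·σ_3 = 6(Δ_2 - Δ_1) = 96
  1·σ_2 + 4·σ_3 + 1·σ_4 = 6(Δ_3 - Δ_2) = -138
Clamped end conditions give two more equations: 2h_0·σ_0 + h_0·σ_1 = 6(Δ_0 - s'(0)) = 12 and h_3·σ_3 + 2h_3·σ_4 = 6(s'(4) - Δ_3) = 81.
Solving the tridiagonal system: σ_0 = 149/8, σ_1 = -101/4, σ_2 = 371/8, σ_3 = -257/4, σ_4 = 581/8.

46.3750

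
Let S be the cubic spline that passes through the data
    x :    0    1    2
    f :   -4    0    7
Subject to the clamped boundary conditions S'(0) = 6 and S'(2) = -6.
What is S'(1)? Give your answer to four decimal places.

Let σ_i = S''(x_i). Step sizes h_i = 1, 1; slopes of the chords Δ_i = (y_(i+1) - y_i)/h_i = 4, 7.
  1·σ_0 + 4·σ_1 + 1·σ_2 = 6(Δ_1 - Δ_0) = 18
Clamped end conditions give two more equations: 2h_0·σ_0 + h_0·σ_1 = 6(Δ_0 - S'(0)) = -12 and h_1·σ_1 + 2h_1·σ_2 = 6(S'(2) - Δ_1) = -78.
Solving: σ_0 = -33/2, σ_1 = 21, σ_2 = -99/2.
On [1, 2], S'(x) = b_1 + 2c_1·(x - 1) + 3d_1·(x - 1)² with b_1 = Δ_1 - h_1(2σ_1 + σ_2)/6 = 33/4, c_1 = σ_1/2 = 21/2, d_1 = (σ_2 - σ_1)/(6h_1) = -47/4. So S'(1) = 33/4.

8.2500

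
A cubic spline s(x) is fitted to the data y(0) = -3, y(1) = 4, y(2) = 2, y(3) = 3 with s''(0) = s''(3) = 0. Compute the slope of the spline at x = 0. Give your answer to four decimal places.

9.6000

With M_i denoting the second derivative at x_i, h_i = 1, 1, 1, and Δ_i = (y_(i+1) − y_i)/h_i = 7, -2, 1:
  1·M_0 + 4·M_1 + 1·M_2 = 6(Δ_1 - Δ_0) = -54
  1·M_1 + 4·M_2 + 1·M_3 = 6(Δ_2 - Δ_1) = 18
Natural end conditions: M_0 = M_3 = 0.
Solving the tridiagonal system: M_0 = 0, M_1 = -78/5, M_2 = 42/5, M_3 = 0.
On [0, 1], s'(x) = b_0 + 2c_0·x + 3d_0·x² with b_0 = Δ_0 - h_0(2M_0 + M_1)/6 = 48/5, c_0 = M_0/2 = 0, d_0 = (M_1 - M_0)/(6h_0) = -13/5. So s'(0) = 48/5.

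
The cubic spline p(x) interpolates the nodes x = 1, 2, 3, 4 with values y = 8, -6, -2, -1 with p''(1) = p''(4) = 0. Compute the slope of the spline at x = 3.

5

Let m_i = p''(x_i). Step sizes h_i = 1, 1, 1; slopes of the chords Δ_i = (y_(i+1) - y_i)/h_i = -14, 4, 1.
  1·m_0 + 4·m_1 + 1·m_2 = 6(Δ_1 - Δ_0) = 108
  1·m_1 + 4·m_2 + 1·m_3 = 6(Δ_2 - Δ_1) = -18
Natural end conditions: m_0 = m_3 = 0.
Solving the tridiagonal system: m_0 = 0, m_1 = 30, m_2 = -12, m_3 = 0.
On [3, 4], p'(x) = b_2 + 2c_2·(x - 3) + 3d_2·(x - 3)² with b_2 = Δ_2 - h_2(2m_2 + m_3)/6 = 5, c_2 = m_2/2 = -6, d_2 = (m_3 - m_2)/(6h_2) = 2. So p'(3) = 5.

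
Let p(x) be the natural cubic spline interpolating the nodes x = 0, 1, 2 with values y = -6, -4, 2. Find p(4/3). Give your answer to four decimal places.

Put M_i = p'' at the i-th knot. Here h = (1, 1) and Δ = (2, 6), so the interior equations h_(i-1)·M_(i-1) + 2(h_(i-1)+h_i)·M_i + h_i·M_(i+1) = 6(Δ_i − Δ_(i-1)) read
  1·M_0 + 4·M_1 + 1·M_2 = 6(Δ_1 - Δ_0) = 24
Natural end conditions: M_0 = M_2 = 0.
Hence M_0 = 0, M_1 = 6, M_2 = 0.
On [1, 2], p(x) = -4 + 4·(x - 1) + 3·(x - 1)² - 1·(x - 1)³.
With (x - 1) = 1/3: p(4/3) = -64/27.

-2.3704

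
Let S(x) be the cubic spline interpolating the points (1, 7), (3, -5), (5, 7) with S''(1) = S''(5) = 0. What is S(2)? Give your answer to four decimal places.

Write m_i for S''(x_i). With h_i = 2, 2 and divided differences Δ_i = -6, 6, the continuity of S' gives the tridiagonal system
  2·m_0 + 8·m_1 + 2·m_2 = 6(Δ_1 - Δ_0) = 72
Natural end conditions: m_0 = m_2 = 0.
Solving: m_0 = 0, m_1 = 9, m_2 = 0.
On [1, 3], S(x) = 7 - 9·(x - 1) + 0·(x - 1)² + 3/4·(x - 1)³.
With (x - 1) = 1: S(2) = -5/4.

-1.2500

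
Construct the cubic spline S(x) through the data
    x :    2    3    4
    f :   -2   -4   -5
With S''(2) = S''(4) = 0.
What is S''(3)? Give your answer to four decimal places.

Let m_i = S''(x_i). Step sizes h_i = 1, 1; slopes of the chords Δ_i = (y_(i+1) - y_i)/h_i = -2, -1.
  1·m_0 + 4·m_1 + 1·m_2 = 6(Δ_1 - Δ_0) = 6
Natural end conditions: m_0 = m_2 = 0.
Forward elimination and back-substitution give m_0 = 0, m_1 = 3/2, m_2 = 0.

1.5000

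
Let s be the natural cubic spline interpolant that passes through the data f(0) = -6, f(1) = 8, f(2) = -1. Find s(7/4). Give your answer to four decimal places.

Write σ_i for s''(x_i). With h_i = 1, 1 and divided differences Δ_i = 14, -9, the continuity of s' gives the tridiagonal system
  1·σ_0 + 4·σ_1 + 1·σ_2 = 6(Δ_1 - Δ_0) = -138
Natural end conditions: σ_0 = σ_2 = 0.
Solving the tridiagonal system: σ_0 = 0, σ_1 = -69/2, σ_2 = 0.
On [1, 2], s(t) = 8 + 5/2·(t - 1) - 69/4·(t - 1)² + 23/4·(t - 1)³.
With (t - 1) = 3/4: s(7/4) = 665/256.

2.5977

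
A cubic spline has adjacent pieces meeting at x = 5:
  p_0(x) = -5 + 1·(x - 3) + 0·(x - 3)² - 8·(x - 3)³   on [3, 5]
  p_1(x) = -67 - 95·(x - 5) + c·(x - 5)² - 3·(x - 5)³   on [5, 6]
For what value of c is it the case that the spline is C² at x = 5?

p_0''(x) = 0 - 48·(x - 3), so p_0''(5) = -96. On the right, p_1''(5) = 2c, so c = -48.

-48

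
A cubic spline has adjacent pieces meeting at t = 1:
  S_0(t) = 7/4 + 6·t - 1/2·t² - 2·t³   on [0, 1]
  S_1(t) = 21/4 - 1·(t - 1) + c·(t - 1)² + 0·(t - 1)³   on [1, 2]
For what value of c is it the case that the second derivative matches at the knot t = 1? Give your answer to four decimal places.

S_0''(t) = -1 - 12·t, so S_0''(1) = -13. On the right, S_1''(1) = 2c, so c = -13/2.

-6.5000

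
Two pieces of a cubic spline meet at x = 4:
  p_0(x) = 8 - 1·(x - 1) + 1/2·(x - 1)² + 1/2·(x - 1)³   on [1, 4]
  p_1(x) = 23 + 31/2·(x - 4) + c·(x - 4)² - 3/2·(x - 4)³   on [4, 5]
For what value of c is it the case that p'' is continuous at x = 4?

5

p_0''(x) = 1 + 3·(x - 1), so p_0''(4) = 10. On the right, p_1''(4) = 2c, so c = 5.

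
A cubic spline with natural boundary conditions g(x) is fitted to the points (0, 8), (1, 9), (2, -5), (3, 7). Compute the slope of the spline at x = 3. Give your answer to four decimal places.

19.9333

With m_i denoting the second derivative at x_i, h_i = 1, 1, 1, and Δ_i = (y_(i+1) − y_i)/h_i = 1, -14, 12:
  1·m_0 + 4·m_1 + 1·m_2 = 6(Δ_1 - Δ_0) = -90
  1·m_1 + 4·m_2 + 1·m_3 = 6(Δ_2 - Δ_1) = 156
Natural end conditions: m_0 = m_3 = 0.
Hence m_0 = 0, m_1 = -172/5, m_2 = 238/5, m_3 = 0.
On [2, 3], g'(x) = b_2 + 2c_2·(x - 2) + 3d_2·(x - 2)² with b_2 = Δ_2 - h_2(2m_2 + m_3)/6 = -58/15, c_2 = m_2/2 = 119/5, d_2 = (m_3 - m_2)/(6h_2) = -119/15. So g'(3) = 299/15.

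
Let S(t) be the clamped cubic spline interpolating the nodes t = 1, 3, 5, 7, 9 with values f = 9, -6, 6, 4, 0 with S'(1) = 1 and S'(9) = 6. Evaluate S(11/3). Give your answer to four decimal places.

-4.5741

Let m_i = S''(x_i). Step sizes h_i = 2, 2, 2, 2; slopes of the chords Δ_i = (y_(i+1) - y_i)/h_i = -15/2, 6, -1, -2.
  2·m_0 + 8·m_1 + 2·m_2 = 6(Δ_1 - Δ_0) = 81
  2·m_1 + 8·m_2 + 2·m_3 = 6(Δ_2 - Δ_1) = -42
  2·m_2 + 8·m_3 + 2·m_4 = 6(Δ_3 - Δ_2) = -6
Clamped end conditions give two more equations: 2h_0·m_0 + h_0·m_1 = 6(Δ_0 - S'(1)) = -51 and h_3·m_3 + 2h_3·m_4 = 6(S'(9) - Δ_3) = 48.
Solving: m_0 = -347/16, m_1 = 143/8, m_2 = -149/16, m_3 = -13/8, m_4 = 205/16.
On [3, 5], S(t) = -6 - 45/16·(t - 3) + 143/16·(t - 3)² - 145/64·(t - 3)³.
With (t - 3) = 2/3: S(11/3) = -247/54.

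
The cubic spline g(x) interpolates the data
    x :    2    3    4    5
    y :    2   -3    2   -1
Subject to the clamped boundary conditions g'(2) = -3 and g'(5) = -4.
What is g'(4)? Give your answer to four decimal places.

2.4667

Let m_i = g''(x_i). Step sizes h_i = 1, 1, 1; slopes of the chords Δ_i = (y_(i+1) - y_i)/h_i = -5, 5, -3.
  1·m_0 + 4·m_1 + 1·m_2 = 6(Δ_1 - Δ_0) = 60
  1·m_1 + 4·m_2 + 1·m_3 = 6(Δ_2 - Δ_1) = -48
Clamped end conditions give two more equations: 2h_0·m_0 + h_0·m_1 = 6(Δ_0 - g'(2)) = -12 and h_2·m_2 + 2h_2·m_3 = 6(g'(5) - Δ_2) = -6.
Forward elimination and back-substitution give m_0 = -274/15, m_1 = 368/15, m_2 = -298/15, m_3 = 104/15.
On [4, 5], g'(x) = b_2 + 2c_2·(x - 4) + 3d_2·(x - 4)² with b_2 = Δ_2 - h_2(2m_2 + m_3)/6 = 37/15, c_2 = m_2/2 = -149/15, d_2 = (m_3 - m_2)/(6h_2) = 67/15. So g'(4) = 37/15.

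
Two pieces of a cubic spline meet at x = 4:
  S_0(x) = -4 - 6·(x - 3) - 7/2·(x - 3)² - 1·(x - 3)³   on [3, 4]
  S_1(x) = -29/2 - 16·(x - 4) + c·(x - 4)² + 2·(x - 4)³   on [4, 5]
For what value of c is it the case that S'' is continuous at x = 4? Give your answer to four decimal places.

-6.5000

S_0''(x) = -7 - 6·(x - 3), so S_0''(4) = -13. On the right, S_1''(4) = 2c, so c = -13/2.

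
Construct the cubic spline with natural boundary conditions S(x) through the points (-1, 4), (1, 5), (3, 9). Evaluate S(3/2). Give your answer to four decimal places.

5.7539

With M_i denoting the second derivative at x_i, h_i = 2, 2, and Δ_i = (y_(i+1) − y_i)/h_i = 1/2, 2:
  2·M_0 + 8·M_1 + 2·M_2 = 6(Δ_1 - Δ_0) = 9
Natural end conditions: M_0 = M_2 = 0.
Solving the tridiagonal system: M_0 = 0, M_1 = 9/8, M_2 = 0.
On [1, 3], S(x) = 5 + 5/4·(x - 1) + 9/16·(x - 1)² - 3/32·(x - 1)³.
With (x - 1) = 1/2: S(3/2) = 1473/256.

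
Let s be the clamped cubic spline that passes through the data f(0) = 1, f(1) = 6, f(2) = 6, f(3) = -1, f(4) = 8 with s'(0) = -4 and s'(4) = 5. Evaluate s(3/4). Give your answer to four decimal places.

With σ_i denoting the second derivative at x_i, h_i = 1, 1, 1, 1, and Δ_i = (y_(i+1) − y_i)/h_i = 5, 0, -7, 9:
  1·σ_0 + 4·σ_1 + 1·σ_2 = 6(Δ_1 - Δ_0) = -30
  1·σ_1 + 4·σ_2 + 1·σ_3 = 6(Δ_2 - Δ_1) = -42
  1·σ_2 + 4·σ_3 + 1·σ_4 = 6(Δ_3 - Δ_2) = 96
Clamped end conditions give two more equations: 2h_0·σ_0 + h_0·σ_1 = 6(Δ_0 - s'(0)) = 54 and h_3·σ_3 + 2h_3·σ_4 = 6(s'(4) - Δ_3) = -24.
Solving the tridiagonal system: σ_0 = 459/14, σ_1 = -81/7, σ_2 = -33/2, σ_3 = 249/7, σ_4 = -417/14.
On [0, 1], s(x) = 1 - 4·x + 459/28·x² - 207/28·x³.
With x = 3/4: s(3/4) = 7351/1792.

4.1021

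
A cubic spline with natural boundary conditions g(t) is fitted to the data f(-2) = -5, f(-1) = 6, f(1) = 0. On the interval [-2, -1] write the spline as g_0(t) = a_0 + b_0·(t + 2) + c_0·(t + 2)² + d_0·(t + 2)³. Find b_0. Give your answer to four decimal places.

Let σ_i = g''(x_i). Step sizes h_i = 1, 2; slopes of the chords Δ_i = (y_(i+1) - y_i)/h_i = 11, -3.
  1·σ_0 + 6·σ_1 + 2·σ_2 = 6(Δ_1 - Δ_0) = -84
Natural end conditions: σ_0 = σ_2 = 0.
Solving: σ_0 = 0, σ_1 = -14, σ_2 = 0.
On [-2, -1], with g_0(t) = a_0 + b_0·(t + 2) + c_0·(t + 2)² + d_0·(t + 2)³: c_0 = σ_0/2 = 0, d_0 = (σ_1 - σ_0)/(6h_0) = -7/3, b_0 = Δ_0 - h_0(2σ_0 + σ_1)/6 = 40/3.

13.3333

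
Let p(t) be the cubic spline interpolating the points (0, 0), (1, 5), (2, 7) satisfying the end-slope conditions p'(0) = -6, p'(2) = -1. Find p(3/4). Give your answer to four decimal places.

Let m_i = p''(x_i). Step sizes h_i = 1, 1; slopes of the chords Δ_i = (y_(i+1) - y_i)/h_i = 5, 2.
  1·m_0 + 4·m_1 + 1·m_2 = 6(Δ_1 - Δ_0) = -18
Clamped end conditions give two more equations: 2h_0·m_0 + h_0·m_1 = 6(Δ_0 - p'(0)) = 66 and h_1·m_1 + 2h_1·m_2 = 6(p'(2) - Δ_1) = -18.
Solving: m_0 = 40, m_1 = -14, m_2 = -2.
On [0, 1], p(t) = 0 - 6·t + 20·t² - 9·t³.
With t = 3/4: p(3/4) = 189/64.

2.9531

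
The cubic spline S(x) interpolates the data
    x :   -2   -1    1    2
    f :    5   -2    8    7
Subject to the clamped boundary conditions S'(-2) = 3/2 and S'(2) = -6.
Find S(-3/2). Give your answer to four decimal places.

2.4054

Write m_i for S''(x_i). With h_i = 1, 2, 1 and divided differences Δ_i = -7, 5, -1, the continuity of S' gives the tridiagonal system
  1·m_0 + 6·m_1 + 2·m_2 = 6(Δ_1 - Δ_0) = 72
  2·m_1 + 6·m_2 + 1·m_3 = 6(Δ_2 - Δ_1) = -36
Clamped end conditions give two more equations: 2h_0·m_0 + h_0·m_1 = 6(Δ_0 - S'(-2)) = -51 and h_2·m_2 + 2h_2·m_3 = 6(S'(2) - Δ_2) = -30.
Solving: m_0 = -1278/35, m_1 = 771/35, m_2 = -414/35, m_3 = -318/35.
On [-2, -1], S(x) = 5 + 3/2·(x + 2) - 639/35·(x + 2)² + 683/70·(x + 2)³.
With (x + 2) = 1/2: S(-3/2) = 1347/560.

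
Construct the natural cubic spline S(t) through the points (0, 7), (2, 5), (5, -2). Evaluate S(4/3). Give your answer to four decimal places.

Let M_i = S''(x_i). Step sizes h_i = 2, 3; slopes of the chords Δ_i = (y_(i+1) - y_i)/h_i = -1, -7/3.
  2·M_0 + 10·M_1 + 3·M_2 = 6(Δ_1 - Δ_0) = -8
Natural end conditions: M_0 = M_2 = 0.
Forward elimination and back-substitution give M_0 = 0, M_1 = -4/5, M_2 = 0.
On [0, 2], S(t) = 7 - 11/15·t + 0·t² - 1/15·t³.
With t = 4/3: S(4/3) = 475/81.

5.8642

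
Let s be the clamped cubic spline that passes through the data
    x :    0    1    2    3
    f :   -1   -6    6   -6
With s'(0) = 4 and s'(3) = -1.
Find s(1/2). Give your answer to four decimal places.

-3.5583

With σ_i denoting the second derivative at x_i, h_i = 1, 1, 1, and Δ_i = (y_(i+1) − y_i)/h_i = -5, 12, -12:
  1·σ_0 + 4·σ_1 + 1·σ_2 = 6(Δ_1 - Δ_0) = 102
  1·σ_1 + 4·σ_2 + 1·σ_3 = 6(Δ_2 - Δ_1) = -144
Clamped end conditions give two more equations: 2h_0·σ_0 + h_0·σ_1 = 6(Δ_0 - s'(0)) = -54 and h_2·σ_2 + 2h_2·σ_3 = 6(s'(3) - Δ_2) = 66.
Hence σ_0 = -824/15, σ_1 = 838/15, σ_2 = -998/15, σ_3 = 994/15.
On [0, 1], s(x) = -1 + 4·x - 412/15·x² + 277/15·x³.
With x = 1/2: s(1/2) = -427/120.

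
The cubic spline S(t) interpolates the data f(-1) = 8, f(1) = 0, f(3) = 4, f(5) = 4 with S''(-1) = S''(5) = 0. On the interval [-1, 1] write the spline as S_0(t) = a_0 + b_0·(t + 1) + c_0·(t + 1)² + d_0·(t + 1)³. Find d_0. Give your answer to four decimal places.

0.4333

Let σ_i = S''(x_i). Step sizes h_i = 2, 2, 2; slopes of the chords Δ_i = (y_(i+1) - y_i)/h_i = -4, 2, 0.
  2·σ_0 + 8·σ_1 + 2·σ_2 = 6(Δ_1 - Δ_0) = 36
  2·σ_1 + 8·σ_2 + 2·σ_3 = 6(Δ_2 - Δ_1) = -12
Natural end conditions: σ_0 = σ_3 = 0.
Forward elimination and back-substitution give σ_0 = 0, σ_1 = 26/5, σ_2 = -14/5, σ_3 = 0.
On [-1, 1], with S_0(t) = a_0 + b_0·(t + 1) + c_0·(t + 1)² + d_0·(t + 1)³: c_0 = σ_0/2 = 0, d_0 = (σ_1 - σ_0)/(6h_0) = 13/30, b_0 = Δ_0 - h_0(2σ_0 + σ_1)/6 = -86/15.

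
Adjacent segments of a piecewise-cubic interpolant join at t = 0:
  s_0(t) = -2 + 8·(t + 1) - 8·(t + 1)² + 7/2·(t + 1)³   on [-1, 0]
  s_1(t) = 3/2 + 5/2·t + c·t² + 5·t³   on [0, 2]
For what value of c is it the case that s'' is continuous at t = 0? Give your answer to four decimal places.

2.5000

s_0''(t) = -16 + 21·(t + 1), so s_0''(0) = 5. On the right, s_1''(0) = 2c, so c = 5/2.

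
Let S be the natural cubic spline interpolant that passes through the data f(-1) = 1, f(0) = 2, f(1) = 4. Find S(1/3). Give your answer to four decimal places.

Put M_i = S'' at the i-th knot. Here h = (1, 1) and Δ = (1, 2), so the interior equations h_(i-1)·M_(i-1) + 2(h_(i-1)+h_i)·M_i + h_i·M_(i+1) = 6(Δ_i − Δ_(i-1)) read
  1·M_0 + 4·M_1 + 1·M_2 = 6(Δ_1 - Δ_0) = 6
Natural end conditions: M_0 = M_2 = 0.
Hence M_0 = 0, M_1 = 3/2, M_2 = 0.
On [0, 1], S(t) = 2 + 3/2·t + 3/4·t² - 1/4·t³.
With t = 1/3: S(1/3) = 139/54.

2.5741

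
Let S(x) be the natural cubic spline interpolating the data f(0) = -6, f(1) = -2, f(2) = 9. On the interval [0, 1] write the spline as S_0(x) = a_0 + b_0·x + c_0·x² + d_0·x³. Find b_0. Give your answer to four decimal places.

2.2500

Put M_i = S'' at the i-th knot. Here h = (1, 1) and Δ = (4, 11), so the interior equations h_(i-1)·M_(i-1) + 2(h_(i-1)+h_i)·M_i + h_i·M_(i+1) = 6(Δ_i − Δ_(i-1)) read
  1·M_0 + 4·M_1 + 1·M_2 = 6(Δ_1 - Δ_0) = 42
Natural end conditions: M_0 = M_2 = 0.
Forward elimination and back-substitution give M_0 = 0, M_1 = 21/2, M_2 = 0.
On [0, 1], with S_0(x) = a_0 + b_0·x + c_0·x² + d_0·x³: c_0 = M_0/2 = 0, d_0 = (M_1 - M_0)/(6h_0) = 7/4, b_0 = Δ_0 - h_0(2M_0 + M_1)/6 = 9/4.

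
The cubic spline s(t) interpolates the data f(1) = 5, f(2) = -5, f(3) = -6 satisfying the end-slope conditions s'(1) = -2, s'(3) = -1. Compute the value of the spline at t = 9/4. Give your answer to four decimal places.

Let m_i = s''(x_i). Step sizes h_i = 1, 1; slopes of the chords Δ_i = (y_(i+1) - y_i)/h_i = -10, -1.
  1·m_0 + 4·m_1 + 1·m_2 = 6(Δ_1 - Δ_0) = 54
Clamped end conditions give two more equations: 2h_0·m_0 + h_0·m_1 = 6(Δ_0 - s'(1)) = -48 and h_1·m_1 + 2h_1·m_2 = 6(s'(3) - Δ_1) = 0.
Forward elimination and back-substitution give m_0 = -37, m_1 = 26, m_2 = -13.
On [2, 3], s(t) = -5 - 15/2·(t - 2) + 13·(t - 2)² - 13/2·(t - 2)³.
With (t - 2) = 1/4: s(9/4) = -789/128.

-6.1641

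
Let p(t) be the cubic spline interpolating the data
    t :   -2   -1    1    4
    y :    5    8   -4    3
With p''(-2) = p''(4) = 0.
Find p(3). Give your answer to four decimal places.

-2.5714

Put M_i = p'' at the i-th knot. Here h = (1, 2, 3) and Δ = (3, -6, 7/3), so the interior equations h_(i-1)·M_(i-1) + 2(h_(i-1)+h_i)·M_i + h_i·M_(i+1) = 6(Δ_i − Δ_(i-1)) read
  1·M_0 + 6·M_1 + 2·M_2 = 6(Δ_1 - Δ_0) = -54
  2·M_1 + 10·M_2 + 3·M_3 = 6(Δ_2 - Δ_1) = 50
Natural end conditions: M_0 = M_3 = 0.
Hence M_0 = 0, M_1 = -80/7, M_2 = 51/7, M_3 = 0.
On [1, 4], p(t) = -4 - 104/21·(t - 1) + 51/14·(t - 1)² - 17/42·(t - 1)³.
With (t - 1) = 2: p(3) = -18/7.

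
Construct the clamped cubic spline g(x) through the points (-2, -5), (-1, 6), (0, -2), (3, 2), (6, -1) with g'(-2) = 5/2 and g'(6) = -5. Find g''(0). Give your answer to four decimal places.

14.0625

With σ_i denoting the second derivative at x_i, h_i = 1, 1, 3, 3, and Δ_i = (y_(i+1) − y_i)/h_i = 11, -8, 4/3, -1:
  1·σ_0 + 4·σ_1 + 1·σ_2 = 6(Δ_1 - Δ_0) = -114
  1·σ_1 + 8·σ_2 + 3·σ_3 = 6(Δ_2 - Δ_1) = 56
  3·σ_2 + 12·σ_3 + 3·σ_4 = 6(Δ_3 - Δ_2) = -14
Clamped end conditions give two more equations: 2h_0·σ_0 + h_0·σ_1 = 6(Δ_0 - g'(-2)) = 51 and h_3·σ_3 + 2h_3·σ_4 = 6(g'(6) - Δ_3) = -24.
Solving: σ_0 = 759/16, σ_1 = -351/8, σ_2 = 225/16, σ_3 = -101/24, σ_4 = -91/48.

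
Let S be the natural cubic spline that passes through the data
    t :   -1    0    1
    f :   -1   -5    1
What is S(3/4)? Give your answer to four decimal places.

Put M_i = S'' at the i-th knot. Here h = (1, 1) and Δ = (-4, 6), so the interior equations h_(i-1)·M_(i-1) + 2(h_(i-1)+h_i)·M_i + h_i·M_(i+1) = 6(Δ_i − Δ_(i-1)) read
  1·M_0 + 4·M_1 + 1·M_2 = 6(Δ_1 - Δ_0) = 60
Natural end conditions: M_0 = M_2 = 0.
Solving: M_0 = 0, M_1 = 15, M_2 = 0.
On [0, 1], S(t) = -5 + 1·t + 15/2·t² - 5/2·t³.
With t = 3/4: S(3/4) = -139/128.

-1.0859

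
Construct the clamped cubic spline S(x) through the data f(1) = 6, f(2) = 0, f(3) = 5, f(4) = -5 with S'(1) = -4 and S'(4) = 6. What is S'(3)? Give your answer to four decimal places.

Write σ_i for S''(x_i). With h_i = 1, 1, 1 and divided differences Δ_i = -6, 5, -10, the continuity of S' gives the tridiagonal system
  1·σ_0 + 4·σ_1 + 1·σ_2 = 6(Δ_1 - Δ_0) = 66
  1·σ_1 + 4·σ_2 + 1·σ_3 = 6(Δ_2 - Δ_1) = -90
Clamped end conditions give two more equations: 2h_0·σ_0 + h_0·σ_1 = 6(Δ_0 - S'(1)) = -12 and h_2·σ_2 + 2h_2·σ_3 = 6(S'(4) - Δ_2) = 96.
Hence σ_0 = -70/3, σ_1 = 104/3, σ_2 = -148/3, σ_3 = 218/3.
On [3, 4], S'(x) = b_2 + 2c_2·(x - 3) + 3d_2·(x - 3)² with b_2 = Δ_2 - h_2(2σ_2 + σ_3)/6 = -17/3, c_2 = σ_2/2 = -74/3, d_2 = (σ_3 - σ_2)/(6h_2) = 61/3. So S'(3) = -17/3.

-5.6667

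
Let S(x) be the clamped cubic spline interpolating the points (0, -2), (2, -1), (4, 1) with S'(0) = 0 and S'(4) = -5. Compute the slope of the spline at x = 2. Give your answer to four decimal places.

2.3750

Let m_i = S''(x_i). Step sizes h_i = 2, 2; slopes of the chords Δ_i = (y_(i+1) - y_i)/h_i = 1/2, 1.
  2·m_0 + 8·m_1 + 2·m_2 = 6(Δ_1 - Δ_0) = 3
Clamped end conditions give two more equations: 2h_0·m_0 + h_0·m_1 = 6(Δ_0 - S'(0)) = 3 and h_1·m_1 + 2h_1·m_2 = 6(S'(4) - Δ_1) = -36.
Solving: m_0 = -7/8, m_1 = 13/4, m_2 = -85/8.
On [2, 4], S'(x) = b_1 + 2c_1·(x - 2) + 3d_1·(x - 2)² with b_1 = Δ_1 - h_1(2m_1 + m_2)/6 = 19/8, c_1 = m_1/2 = 13/8, d_1 = (m_2 - m_1)/(6h_1) = -37/32. So S'(2) = 19/8.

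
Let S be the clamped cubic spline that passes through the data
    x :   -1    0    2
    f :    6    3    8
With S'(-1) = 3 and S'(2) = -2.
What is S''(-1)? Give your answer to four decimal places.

With M_i denoting the second derivative at x_i, h_i = 1, 2, and Δ_i = (y_(i+1) − y_i)/h_i = -3, 5/2:
  1·M_0 + 6·M_1 + 2·M_2 = 6(Δ_1 - Δ_0) = 33
Clamped end conditions give two more equations: 2h_0·M_0 + h_0·M_1 = 6(Δ_0 - S'(-1)) = -36 and h_1·M_1 + 2h_1·M_2 = 6(S'(2) - Δ_1) = -27.
Hence M_0 = -151/6, M_1 = 43/3, M_2 = -167/12.

-25.1667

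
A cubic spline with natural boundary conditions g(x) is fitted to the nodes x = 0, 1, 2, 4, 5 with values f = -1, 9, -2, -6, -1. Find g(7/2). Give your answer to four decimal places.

-7.7034

Write M_i for g''(x_i). With h_i = 1, 1, 2, 1 and divided differences Δ_i = 10, -11, -2, 5, the continuity of g' gives the tridiagonal system
  1·M_0 + 4·M_1 + 1·M_2 = 6(Δ_1 - Δ_0) = -126
  1·M_1 + 6·M_2 + 2·M_3 = 6(Δ_2 - Δ_1) = 54
  2·M_2 + 6·M_3 + 1·M_4 = 6(Δ_3 - Δ_2) = 42
Natural end conditions: M_0 = M_4 = 0.
Solving the tridiagonal system: M_0 = 0, M_1 = -2136/61, M_2 = 858/61, M_3 = 141/61, M_4 = 0.
On [2, 4], g(x) = -2 - 741/61·(x - 2) + 429/61·(x - 2)² - 239/244·(x - 2)³.
With (x - 2) = 3/2: g(7/2) = -15037/1952.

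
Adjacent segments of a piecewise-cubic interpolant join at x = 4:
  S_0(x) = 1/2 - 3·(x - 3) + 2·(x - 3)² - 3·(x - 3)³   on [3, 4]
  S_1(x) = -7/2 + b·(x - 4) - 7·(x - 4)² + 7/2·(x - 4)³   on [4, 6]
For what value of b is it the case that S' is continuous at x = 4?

-8

S_0'(x) = -3 + 4·(x - 3) - 9·(x - 3)², so S_0'(4) = -8. On the right, S_1'(4) = b, so b = -8.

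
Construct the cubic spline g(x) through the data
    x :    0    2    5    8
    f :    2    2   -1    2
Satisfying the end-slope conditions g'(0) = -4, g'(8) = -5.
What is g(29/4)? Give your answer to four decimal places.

3.8035

Put m_i = g'' at the i-th knot. Here h = (2, 3, 3) and Δ = (0, -1, 1), so the interior equations h_(i-1)·m_(i-1) + 2(h_(i-1)+h_i)·m_i + h_i·m_(i+1) = 6(Δ_i − Δ_(i-1)) read
  2·m_0 + 10·m_1 + 3·m_2 = 6(Δ_1 - Δ_0) = -6
  3·m_1 + 12·m_2 + 3·m_3 = 6(Δ_2 - Δ_1) = 12
Clamped end conditions give two more equations: 2h_0·m_0 + h_0·m_1 = 6(Δ_0 - g'(0)) = 24 and h_2·m_2 + 2h_2·m_3 = 6(g'(8) - Δ_2) = -36.
Forward elimination and back-substitution give m_0 = 145/19, m_1 = -62/19, m_2 = 72/19, m_3 = -150/19.
On [5, 8], g(x) = -1 + 22/19·(x - 5) + 36/19·(x - 5)² - 37/57·(x - 5)³.
With (x - 5) = 9/4: g(29/4) = 4625/1216.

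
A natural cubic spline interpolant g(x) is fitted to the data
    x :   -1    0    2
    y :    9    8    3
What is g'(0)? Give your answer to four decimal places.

Let M_i = g''(x_i). Step sizes h_i = 1, 2; slopes of the chords Δ_i = (y_(i+1) - y_i)/h_i = -1, -5/2.
  1·M_0 + 6·M_1 + 2·M_2 = 6(Δ_1 - Δ_0) = -9
Natural end conditions: M_0 = M_2 = 0.
Solving: M_0 = 0, M_1 = -3/2, M_2 = 0.
On [0, 2], g'(x) = b_1 + 2c_1·x + 3d_1·x² with b_1 = Δ_1 - h_1(2M_1 + M_2)/6 = -3/2, c_1 = M_1/2 = -3/4, d_1 = (M_2 - M_1)/(6h_1) = 1/8. So g'(0) = -3/2.

-1.5000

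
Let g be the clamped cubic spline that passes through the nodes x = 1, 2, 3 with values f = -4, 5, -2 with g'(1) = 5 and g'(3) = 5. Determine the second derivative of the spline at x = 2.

-48

Let M_i = g''(x_i). Step sizes h_i = 1, 1; slopes of the chords Δ_i = (y_(i+1) - y_i)/h_i = 9, -7.
  1·M_0 + 4·M_1 + 1·M_2 = 6(Δ_1 - Δ_0) = -96
Clamped end conditions give two more equations: 2h_0·M_0 + h_0·M_1 = 6(Δ_0 - g'(1)) = 24 and h_1·M_1 + 2h_1·M_2 = 6(g'(3) - Δ_1) = 72.
Hence M_0 = 36, M_1 = -48, M_2 = 60.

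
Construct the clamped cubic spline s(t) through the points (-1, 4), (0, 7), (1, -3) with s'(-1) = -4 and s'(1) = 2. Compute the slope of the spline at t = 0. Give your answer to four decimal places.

-4.7500

Write m_i for s''(x_i). With h_i = 1, 1 and divided differences Δ_i = 3, -10, the continuity of s' gives the tridiagonal system
  1·m_0 + 4·m_1 + 1·m_2 = 6(Δ_1 - Δ_0) = -78
Clamped end conditions give two more equations: 2h_0·m_0 + h_0·m_1 = 6(Δ_0 - s'(-1)) = 42 and h_1·m_1 + 2h_1·m_2 = 6(s'(1) - Δ_1) = 72.
Solving: m_0 = 87/2, m_1 = -45, m_2 = 117/2.
On [0, 1], s'(t) = b_1 + 2c_1·t + 3d_1·t² with b_1 = Δ_1 - h_1(2m_1 + m_2)/6 = -19/4, c_1 = m_1/2 = -45/2, d_1 = (m_2 - m_1)/(6h_1) = 69/4. So s'(0) = -19/4.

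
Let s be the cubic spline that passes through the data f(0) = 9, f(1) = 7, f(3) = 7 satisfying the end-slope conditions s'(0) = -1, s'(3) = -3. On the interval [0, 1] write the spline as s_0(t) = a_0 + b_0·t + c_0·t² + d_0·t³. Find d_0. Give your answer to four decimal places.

1.8333

With M_i denoting the second derivative at x_i, h_i = 1, 2, and Δ_i = (y_(i+1) − y_i)/h_i = -2, 0:
  1·M_0 + 6·M_1 + 2·M_2 = 6(Δ_1 - Δ_0) = 12
Clamped end conditions give two more equations: 2h_0·M_0 + h_0·M_1 = 6(Δ_0 - s'(0)) = -6 and h_1·M_1 + 2h_1·M_2 = 6(s'(3) - Δ_1) = -18.
Hence M_0 = -17/3, M_1 = 16/3, M_2 = -43/6.
On [0, 1], with s_0(t) = a_0 + b_0·t + c_0·t² + d_0·t³: c_0 = M_0/2 = -17/6, d_0 = (M_1 - M_0)/(6h_0) = 11/6, b_0 = Δ_0 - h_0(2M_0 + M_1)/6 = -1.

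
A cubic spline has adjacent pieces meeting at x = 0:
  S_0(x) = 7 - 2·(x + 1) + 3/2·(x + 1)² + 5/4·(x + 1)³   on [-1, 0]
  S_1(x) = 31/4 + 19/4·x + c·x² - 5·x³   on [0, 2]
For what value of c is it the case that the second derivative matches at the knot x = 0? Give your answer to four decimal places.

5.2500

S_0''(x) = 3 + 15/2·(x + 1), so S_0''(0) = 21/2. On the right, S_1''(0) = 2c, so c = 21/4.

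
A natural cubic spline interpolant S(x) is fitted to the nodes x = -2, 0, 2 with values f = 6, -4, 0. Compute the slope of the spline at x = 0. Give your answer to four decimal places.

-1.5000

Let M_i = S''(x_i). Step sizes h_i = 2, 2; slopes of the chords Δ_i = (y_(i+1) - y_i)/h_i = -5, 2.
  2·M_0 + 8·M_1 + 2·M_2 = 6(Δ_1 - Δ_0) = 42
Natural end conditions: M_0 = M_2 = 0.
Hence M_0 = 0, M_1 = 21/4, M_2 = 0.
On [0, 2], S'(x) = b_1 + 2c_1·x + 3d_1·x² with b_1 = Δ_1 - h_1(2M_1 + M_2)/6 = -3/2, c_1 = M_1/2 = 21/8, d_1 = (M_2 - M_1)/(6h_1) = -7/16. So S'(0) = -3/2.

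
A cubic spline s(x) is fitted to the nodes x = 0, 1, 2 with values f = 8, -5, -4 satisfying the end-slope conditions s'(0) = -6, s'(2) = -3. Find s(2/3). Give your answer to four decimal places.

With σ_i denoting the second derivative at x_i, h_i = 1, 1, and Δ_i = (y_(i+1) − y_i)/h_i = -13, 1:
  1·σ_0 + 4·σ_1 + 1·σ_2 = 6(Δ_1 - Δ_0) = 84
Clamped end conditions give two more equations: 2h_0·σ_0 + h_0·σ_1 = 6(Δ_0 - s'(0)) = -42 and h_1·σ_1 + 2h_1·σ_2 = 6(s'(2) - Δ_1) = -24.
Solving: σ_0 = -81/2, σ_1 = 39, σ_2 = -63/2.
On [0, 1], s(x) = 8 - 6·x - 81/4·x² + 53/4·x³.
With x = 2/3: s(2/3) = -29/27.

-1.0741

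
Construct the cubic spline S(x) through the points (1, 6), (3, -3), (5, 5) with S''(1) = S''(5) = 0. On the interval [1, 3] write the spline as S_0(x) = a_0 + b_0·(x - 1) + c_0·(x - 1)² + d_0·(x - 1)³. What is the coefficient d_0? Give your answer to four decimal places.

Write M_i for S''(x_i). With h_i = 2, 2 and divided differences Δ_i = -9/2, 4, the continuity of S' gives the tridiagonal system
  2·M_0 + 8·M_1 + 2·M_2 = 6(Δ_1 - Δ_0) = 51
Natural end conditions: M_0 = M_2 = 0.
Solving: M_0 = 0, M_1 = 51/8, M_2 = 0.
On [1, 3], with S_0(x) = a_0 + b_0·(x - 1) + c_0·(x - 1)² + d_0·(x - 1)³: c_0 = M_0/2 = 0, d_0 = (M_1 - M_0)/(6h_0) = 17/32, b_0 = Δ_0 - h_0(2M_0 + M_1)/6 = -53/8.

0.5313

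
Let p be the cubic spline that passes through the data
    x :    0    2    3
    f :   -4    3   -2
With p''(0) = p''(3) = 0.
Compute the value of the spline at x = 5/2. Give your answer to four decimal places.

1.0313

Put M_i = p'' at the i-th knot. Here h = (2, 1) and Δ = (7/2, -5), so the interior equations h_(i-1)·M_(i-1) + 2(h_(i-1)+h_i)·M_i + h_i·M_(i+1) = 6(Δ_i − Δ_(i-1)) read
  2·M_0 + 6·M_1 + 1·M_2 = 6(Δ_1 - Δ_0) = -51
Natural end conditions: M_0 = M_2 = 0.
Solving the tridiagonal system: M_0 = 0, M_1 = -17/2, M_2 = 0.
On [2, 3], p(x) = 3 - 13/6·(x - 2) - 17/4·(x - 2)² + 17/12·(x - 2)³.
With (x - 2) = 1/2: p(5/2) = 33/32.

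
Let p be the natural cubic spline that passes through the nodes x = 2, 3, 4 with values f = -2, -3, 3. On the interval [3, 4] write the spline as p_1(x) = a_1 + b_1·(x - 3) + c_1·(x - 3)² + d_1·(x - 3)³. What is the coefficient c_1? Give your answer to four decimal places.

5.2500

Put M_i = p'' at the i-th knot. Here h = (1, 1) and Δ = (-1, 6), so the interior equations h_(i-1)·M_(i-1) + 2(h_(i-1)+h_i)·M_i + h_i·M_(i+1) = 6(Δ_i − Δ_(i-1)) read
  1·M_0 + 4·M_1 + 1·M_2 = 6(Δ_1 - Δ_0) = 42
Natural end conditions: M_0 = M_2 = 0.
Solving: M_0 = 0, M_1 = 21/2, M_2 = 0.
On [3, 4], with p_1(x) = a_1 + b_1·(x - 3) + c_1·(x - 3)² + d_1·(x - 3)³: c_1 = M_1/2 = 21/4, d_1 = (M_2 - M_1)/(6h_1) = -7/4, b_1 = Δ_1 - h_1(2M_1 + M_2)/6 = 5/2.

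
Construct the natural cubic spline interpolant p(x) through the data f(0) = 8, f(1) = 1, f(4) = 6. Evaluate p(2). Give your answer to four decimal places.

-0.9444

With m_i denoting the second derivative at x_i, h_i = 1, 3, and Δ_i = (y_(i+1) − y_i)/h_i = -7, 5/3:
  1·m_0 + 8·m_1 + 3·m_2 = 6(Δ_1 - Δ_0) = 52
Natural end conditions: m_0 = m_2 = 0.
Solving: m_0 = 0, m_1 = 13/2, m_2 = 0.
On [1, 4], p(x) = 1 - 29/6·(x - 1) + 13/4·(x - 1)² - 13/36·(x - 1)³.
With (x - 1) = 1: p(2) = -17/18.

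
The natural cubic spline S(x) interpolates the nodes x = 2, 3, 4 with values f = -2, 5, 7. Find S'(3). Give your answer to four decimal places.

Put m_i = S'' at the i-th knot. Here h = (1, 1) and Δ = (7, 2), so the interior equations h_(i-1)·m_(i-1) + 2(h_(i-1)+h_i)·m_i + h_i·m_(i+1) = 6(Δ_i − Δ_(i-1)) read
  1·m_0 + 4·m_1 + 1·m_2 = 6(Δ_1 - Δ_0) = -30
Natural end conditions: m_0 = m_2 = 0.
Hence m_0 = 0, m_1 = -15/2, m_2 = 0.
On [3, 4], S'(x) = b_1 + 2c_1·(x - 3) + 3d_1·(x - 3)² with b_1 = Δ_1 - h_1(2m_1 + m_2)/6 = 9/2, c_1 = m_1/2 = -15/4, d_1 = (m_2 - m_1)/(6h_1) = 5/4. So S'(3) = 9/2.

4.5000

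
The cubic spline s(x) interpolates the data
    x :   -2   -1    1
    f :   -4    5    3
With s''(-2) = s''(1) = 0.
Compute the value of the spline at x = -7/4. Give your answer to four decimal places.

-1.3594

Put M_i = s'' at the i-th knot. Here h = (1, 2) and Δ = (9, -1), so the interior equations h_(i-1)·M_(i-1) + 2(h_(i-1)+h_i)·M_i + h_i·M_(i+1) = 6(Δ_i − Δ_(i-1)) read
  1·M_0 + 6·M_1 + 2·M_2 = 6(Δ_1 - Δ_0) = -60
Natural end conditions: M_0 = M_2 = 0.
Solving: M_0 = 0, M_1 = -10, M_2 = 0.
On [-2, -1], s(x) = -4 + 32/3·(x + 2) + 0·(x + 2)² - 5/3·(x + 2)³.
With (x + 2) = 1/4: s(-7/4) = -87/64.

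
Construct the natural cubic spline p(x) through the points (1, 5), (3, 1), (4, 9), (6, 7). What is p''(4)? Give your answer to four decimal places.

-10.9714

With M_i denoting the second derivative at x_i, h_i = 2, 1, 2, and Δ_i = (y_(i+1) − y_i)/h_i = -2, 8, -1:
  2·M_0 + 6·M_1 + 1·M_2 = 6(Δ_1 - Δ_0) = 60
  1·M_1 + 6·M_2 + 2·M_3 = 6(Δ_2 - Δ_1) = -54
Natural end conditions: M_0 = M_3 = 0.
Hence M_0 = 0, M_1 = 414/35, M_2 = -384/35, M_3 = 0.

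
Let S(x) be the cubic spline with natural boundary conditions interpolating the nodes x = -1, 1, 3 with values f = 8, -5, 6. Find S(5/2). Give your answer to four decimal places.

Put σ_i = S'' at the i-th knot. Here h = (2, 2) and Δ = (-13/2, 11/2), so the interior equations h_(i-1)·σ_(i-1) + 2(h_(i-1)+h_i)·σ_i + h_i·σ_(i+1) = 6(Δ_i − Δ_(i-1)) read
  2·σ_0 + 8·σ_1 + 2·σ_2 = 6(Δ_1 - Δ_0) = 72
Natural end conditions: σ_0 = σ_2 = 0.
Solving the tridiagonal system: σ_0 = 0, σ_1 = 9, σ_2 = 0.
On [1, 3], S(x) = -5 - 1/2·(x - 1) + 9/2·(x - 1)² - 3/4·(x - 1)³.
With (x - 1) = 3/2: S(5/2) = 59/32.

1.8438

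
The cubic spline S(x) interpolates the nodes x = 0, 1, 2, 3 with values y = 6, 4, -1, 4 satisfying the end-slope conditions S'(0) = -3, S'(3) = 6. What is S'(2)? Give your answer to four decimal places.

-0.4000

Put m_i = S'' at the i-th knot. Here h = (1, 1, 1) and Δ = (-2, -5, 5), so the interior equations h_(i-1)·m_(i-1) + 2(h_(i-1)+h_i)·m_i + h_i·m_(i+1) = 6(Δ_i − Δ_(i-1)) read
  1·m_0 + 4·m_1 + 1·m_2 = 6(Δ_1 - Δ_0) = -18
  1·m_1 + 4·m_2 + 1·m_3 = 6(Δ_2 - Δ_1) = 60
Clamped end conditions give two more equations: 2h_0·m_0 + h_0·m_1 = 6(Δ_0 - S'(0)) = 6 and h_2·m_2 + 2h_2·m_3 = 6(S'(3) - Δ_2) = 6.
Solving the tridiagonal system: m_0 = 44/5, m_1 = -58/5, m_2 = 98/5, m_3 = -34/5.
On [2, 3], S'(x) = b_2 + 2c_2·(x - 2) + 3d_2·(x - 2)² with b_2 = Δ_2 - h_2(2m_2 + m_3)/6 = -2/5, c_2 = m_2/2 = 49/5, d_2 = (m_3 - m_2)/(6h_2) = -22/5. So S'(2) = -2/5.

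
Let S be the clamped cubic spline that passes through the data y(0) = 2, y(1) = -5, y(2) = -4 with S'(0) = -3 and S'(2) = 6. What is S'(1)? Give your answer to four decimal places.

-5.2500

With M_i denoting the second derivative at x_i, h_i = 1, 1, and Δ_i = (y_(i+1) − y_i)/h_i = -7, 1:
  1·M_0 + 4·M_1 + 1·M_2 = 6(Δ_1 - Δ_0) = 48
Clamped end conditions give two more equations: 2h_0·M_0 + h_0·M_1 = 6(Δ_0 - S'(0)) = -24 and h_1·M_1 + 2h_1·M_2 = 6(S'(2) - Δ_1) = 30.
Solving: M_0 = -39/2, M_1 = 15, M_2 = 15/2.
On [1, 2], S'(x) = b_1 + 2c_1·(x - 1) + 3d_1·(x - 1)² with b_1 = Δ_1 - h_1(2M_1 + M_2)/6 = -21/4, c_1 = M_1/2 = 15/2, d_1 = (M_2 - M_1)/(6h_1) = -5/4. So S'(1) = -21/4.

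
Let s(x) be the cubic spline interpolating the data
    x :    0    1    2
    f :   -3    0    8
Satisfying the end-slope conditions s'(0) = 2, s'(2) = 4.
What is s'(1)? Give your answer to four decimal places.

6.7500

Let M_i = s''(x_i). Step sizes h_i = 1, 1; slopes of the chords Δ_i = (y_(i+1) - y_i)/h_i = 3, 8.
  1·M_0 + 4·M_1 + 1·M_2 = 6(Δ_1 - Δ_0) = 30
Clamped end conditions give two more equations: 2h_0·M_0 + h_0·M_1 = 6(Δ_0 - s'(0)) = 6 and h_1·M_1 + 2h_1·M_2 = 6(s'(2) - Δ_1) = -24.
Solving the tridiagonal system: M_0 = -7/2, M_1 = 13, M_2 = -37/2.
On [1, 2], s'(x) = b_1 + 2c_1·(x - 1) + 3d_1·(x - 1)² with b_1 = Δ_1 - h_1(2M_1 + M_2)/6 = 27/4, c_1 = M_1/2 = 13/2, d_1 = (M_2 - M_1)/(6h_1) = -21/4. So s'(1) = 27/4.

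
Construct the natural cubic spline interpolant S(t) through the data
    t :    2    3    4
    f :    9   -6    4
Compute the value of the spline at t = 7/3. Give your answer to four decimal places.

With M_i denoting the second derivative at x_i, h_i = 1, 1, and Δ_i = (y_(i+1) − y_i)/h_i = -15, 10:
  1·M_0 + 4·M_1 + 1·M_2 = 6(Δ_1 - Δ_0) = 150
Natural end conditions: M_0 = M_2 = 0.
Solving: M_0 = 0, M_1 = 75/2, M_2 = 0.
On [2, 3], S(t) = 9 - 85/4·(t - 2) + 0·(t - 2)² + 25/4·(t - 2)³.
With (t - 2) = 1/3: S(7/3) = 58/27.

2.1481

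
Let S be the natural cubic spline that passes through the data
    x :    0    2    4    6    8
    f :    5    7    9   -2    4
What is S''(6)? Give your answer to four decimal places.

8.2232

Put m_i = S'' at the i-th knot. Here h = (2, 2, 2, 2) and Δ = (1, 1, -11/2, 3), so the interior equations h_(i-1)·m_(i-1) + 2(h_(i-1)+h_i)·m_i + h_i·m_(i+1) = 6(Δ_i − Δ_(i-1)) read
  2·m_0 + 8·m_1 + 2·m_2 = 6(Δ_1 - Δ_0) = 0
  2·m_1 + 8·m_2 + 2·m_3 = 6(Δ_2 - Δ_1) = -39
  2·m_2 + 8·m_3 + 2·m_4 = 6(Δ_3 - Δ_2) = 51
Natural end conditions: m_0 = m_4 = 0.
Solving: m_0 = 0, m_1 = 207/112, m_2 = -207/28, m_3 = 921/112, m_4 = 0.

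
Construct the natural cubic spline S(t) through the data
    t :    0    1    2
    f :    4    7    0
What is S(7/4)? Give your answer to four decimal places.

With m_i denoting the second derivative at x_i, h_i = 1, 1, and Δ_i = (y_(i+1) − y_i)/h_i = 3, -7:
  1·m_0 + 4·m_1 + 1·m_2 = 6(Δ_1 - Δ_0) = -60
Natural end conditions: m_0 = m_2 = 0.
Forward elimination and back-substitution give m_0 = 0, m_1 = -15, m_2 = 0.
On [1, 2], S(t) = 7 - 2·(t - 1) - 15/2·(t - 1)² + 5/2·(t - 1)³.
With (t - 1) = 3/4: S(7/4) = 299/128.

2.3359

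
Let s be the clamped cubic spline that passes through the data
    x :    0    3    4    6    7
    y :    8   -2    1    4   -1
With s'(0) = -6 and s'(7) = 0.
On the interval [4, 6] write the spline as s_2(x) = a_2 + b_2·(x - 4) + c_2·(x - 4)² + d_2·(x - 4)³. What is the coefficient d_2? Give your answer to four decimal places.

-0.9518

With σ_i denoting the second derivative at x_i, h_i = 3, 1, 2, 1, and Δ_i = (y_(i+1) − y_i)/h_i = -10/3, 3, 3/2, -5:
  3·σ_0 + 8·σ_1 + 1·σ_2 = 6(Δ_1 - Δ_0) = 38
  1·σ_1 + 6·σ_2 + 2·σ_3 = 6(Δ_2 - Δ_1) = -9
  2·σ_2 + 6·σ_3 + 1·σ_4 = 6(Δ_3 - Δ_2) = -39
Clamped end conditions give two more equations: 2h_0·σ_0 + h_0·σ_1 = 6(Δ_0 - s'(0)) = 16 and h_3·σ_3 + 2h_3·σ_4 = 6(s'(7) - Δ_3) = 30.
Forward elimination and back-substitution give σ_0 = 329/732, σ_1 = 541/122, σ_2 = 287/244, σ_3 = -625/61, σ_4 = 2455/122.
On [4, 6], with s_2(x) = a_2 + b_2·(x - 4) + c_2·(x - 4)² + d_2·(x - 4)³: c_2 = σ_2/2 = 287/488, d_2 = (σ_3 - σ_2)/(6h_2) = -929/976, b_2 = Δ_2 - h_2(2σ_2 + σ_3)/6 = 252/61.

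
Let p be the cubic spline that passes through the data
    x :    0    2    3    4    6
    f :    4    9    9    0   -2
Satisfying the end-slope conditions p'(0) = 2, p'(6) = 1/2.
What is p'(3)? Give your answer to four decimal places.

Write m_i for p''(x_i). With h_i = 2, 1, 1, 2 and divided differences Δ_i = 5/2, 0, -9, -1, the continuity of p' gives the tridiagonal system
  2·m_0 + 6·m_1 + 1·m_2 = 6(Δ_1 - Δ_0) = -15
  1·m_1 + 4·m_2 + 1·m_3 = 6(Δ_2 - Δ_1) = -54
  1·m_2 + 6·m_3 + 2·m_4 = 6(Δ_3 - Δ_2) = 48
Clamped end conditions give two more equations: 2h_0·m_0 + h_0·m_1 = 6(Δ_0 - p'(0)) = 3 and h_3·m_3 + 2h_3·m_4 = 6(p'(6) - Δ_3) = 9.
Solving: m_0 = 3/4, m_1 = 0, m_2 = -33/2, m_3 = 12, m_4 = -15/4.
On [3, 4], p'(x) = b_2 + 2c_2·(x - 3) + 3d_2·(x - 3)² with b_2 = Δ_2 - h_2(2m_2 + m_3)/6 = -11/2, c_2 = m_2/2 = -33/4, d_2 = (m_3 - m_2)/(6h_2) = 19/4. So p'(3) = -11/2.

-5.5000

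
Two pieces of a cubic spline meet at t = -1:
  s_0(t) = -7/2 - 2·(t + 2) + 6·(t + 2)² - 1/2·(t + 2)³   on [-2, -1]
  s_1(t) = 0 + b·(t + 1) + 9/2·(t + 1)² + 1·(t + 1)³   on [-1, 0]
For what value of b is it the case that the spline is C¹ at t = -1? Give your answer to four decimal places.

s_0'(t) = -2 + 12·(t + 2) - 3/2·(t + 2)², so s_0'(-1) = 17/2. On the right, s_1'(-1) = b, so b = 17/2.

8.5000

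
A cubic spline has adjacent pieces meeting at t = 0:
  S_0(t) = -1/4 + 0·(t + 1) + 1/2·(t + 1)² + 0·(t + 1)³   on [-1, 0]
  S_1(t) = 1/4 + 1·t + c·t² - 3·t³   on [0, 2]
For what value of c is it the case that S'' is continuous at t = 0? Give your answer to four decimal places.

S_0''(t) = 1 + 0·(t + 1), so S_0''(0) = 1. On the right, S_1''(0) = 2c, so c = 1/2.

0.5000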